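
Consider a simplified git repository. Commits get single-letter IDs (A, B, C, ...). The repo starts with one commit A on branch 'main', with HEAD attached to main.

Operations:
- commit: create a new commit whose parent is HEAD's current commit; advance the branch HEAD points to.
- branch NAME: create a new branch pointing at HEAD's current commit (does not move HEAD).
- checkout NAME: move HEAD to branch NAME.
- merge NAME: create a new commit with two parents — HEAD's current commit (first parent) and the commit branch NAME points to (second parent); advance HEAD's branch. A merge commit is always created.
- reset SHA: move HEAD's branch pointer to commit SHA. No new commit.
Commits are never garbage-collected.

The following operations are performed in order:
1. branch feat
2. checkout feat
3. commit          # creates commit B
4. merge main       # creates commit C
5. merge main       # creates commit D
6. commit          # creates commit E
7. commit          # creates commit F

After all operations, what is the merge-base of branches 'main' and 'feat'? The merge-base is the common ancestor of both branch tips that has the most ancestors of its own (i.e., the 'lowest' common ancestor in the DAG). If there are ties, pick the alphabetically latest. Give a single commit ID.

Answer: A

Derivation:
After op 1 (branch): HEAD=main@A [feat=A main=A]
After op 2 (checkout): HEAD=feat@A [feat=A main=A]
After op 3 (commit): HEAD=feat@B [feat=B main=A]
After op 4 (merge): HEAD=feat@C [feat=C main=A]
After op 5 (merge): HEAD=feat@D [feat=D main=A]
After op 6 (commit): HEAD=feat@E [feat=E main=A]
After op 7 (commit): HEAD=feat@F [feat=F main=A]
ancestors(main=A): ['A']
ancestors(feat=F): ['A', 'B', 'C', 'D', 'E', 'F']
common: ['A']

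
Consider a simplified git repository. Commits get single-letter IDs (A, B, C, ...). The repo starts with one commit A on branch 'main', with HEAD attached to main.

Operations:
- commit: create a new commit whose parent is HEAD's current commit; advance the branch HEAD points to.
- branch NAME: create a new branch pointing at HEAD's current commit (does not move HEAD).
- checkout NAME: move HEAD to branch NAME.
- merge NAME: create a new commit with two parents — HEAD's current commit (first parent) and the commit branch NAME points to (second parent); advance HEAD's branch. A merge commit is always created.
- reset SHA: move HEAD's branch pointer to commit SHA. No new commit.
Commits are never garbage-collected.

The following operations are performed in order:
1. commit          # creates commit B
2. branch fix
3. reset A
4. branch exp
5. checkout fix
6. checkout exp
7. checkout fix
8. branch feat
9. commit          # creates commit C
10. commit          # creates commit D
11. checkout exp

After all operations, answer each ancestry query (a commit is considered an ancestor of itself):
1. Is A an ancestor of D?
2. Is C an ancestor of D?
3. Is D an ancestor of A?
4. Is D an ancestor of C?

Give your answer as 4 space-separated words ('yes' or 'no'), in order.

Answer: yes yes no no

Derivation:
After op 1 (commit): HEAD=main@B [main=B]
After op 2 (branch): HEAD=main@B [fix=B main=B]
After op 3 (reset): HEAD=main@A [fix=B main=A]
After op 4 (branch): HEAD=main@A [exp=A fix=B main=A]
After op 5 (checkout): HEAD=fix@B [exp=A fix=B main=A]
After op 6 (checkout): HEAD=exp@A [exp=A fix=B main=A]
After op 7 (checkout): HEAD=fix@B [exp=A fix=B main=A]
After op 8 (branch): HEAD=fix@B [exp=A feat=B fix=B main=A]
After op 9 (commit): HEAD=fix@C [exp=A feat=B fix=C main=A]
After op 10 (commit): HEAD=fix@D [exp=A feat=B fix=D main=A]
After op 11 (checkout): HEAD=exp@A [exp=A feat=B fix=D main=A]
ancestors(D) = {A,B,C,D}; A in? yes
ancestors(D) = {A,B,C,D}; C in? yes
ancestors(A) = {A}; D in? no
ancestors(C) = {A,B,C}; D in? no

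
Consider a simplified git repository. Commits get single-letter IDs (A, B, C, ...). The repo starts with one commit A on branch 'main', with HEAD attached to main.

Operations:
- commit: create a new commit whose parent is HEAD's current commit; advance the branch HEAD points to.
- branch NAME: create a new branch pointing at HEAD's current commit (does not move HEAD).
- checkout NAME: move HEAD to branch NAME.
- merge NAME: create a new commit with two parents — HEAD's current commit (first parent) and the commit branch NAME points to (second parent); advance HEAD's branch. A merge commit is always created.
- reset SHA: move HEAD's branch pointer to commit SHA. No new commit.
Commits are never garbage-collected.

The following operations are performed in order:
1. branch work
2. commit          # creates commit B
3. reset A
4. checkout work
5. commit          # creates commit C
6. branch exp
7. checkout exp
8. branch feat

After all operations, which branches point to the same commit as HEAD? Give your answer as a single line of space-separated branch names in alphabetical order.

Answer: exp feat work

Derivation:
After op 1 (branch): HEAD=main@A [main=A work=A]
After op 2 (commit): HEAD=main@B [main=B work=A]
After op 3 (reset): HEAD=main@A [main=A work=A]
After op 4 (checkout): HEAD=work@A [main=A work=A]
After op 5 (commit): HEAD=work@C [main=A work=C]
After op 6 (branch): HEAD=work@C [exp=C main=A work=C]
After op 7 (checkout): HEAD=exp@C [exp=C main=A work=C]
After op 8 (branch): HEAD=exp@C [exp=C feat=C main=A work=C]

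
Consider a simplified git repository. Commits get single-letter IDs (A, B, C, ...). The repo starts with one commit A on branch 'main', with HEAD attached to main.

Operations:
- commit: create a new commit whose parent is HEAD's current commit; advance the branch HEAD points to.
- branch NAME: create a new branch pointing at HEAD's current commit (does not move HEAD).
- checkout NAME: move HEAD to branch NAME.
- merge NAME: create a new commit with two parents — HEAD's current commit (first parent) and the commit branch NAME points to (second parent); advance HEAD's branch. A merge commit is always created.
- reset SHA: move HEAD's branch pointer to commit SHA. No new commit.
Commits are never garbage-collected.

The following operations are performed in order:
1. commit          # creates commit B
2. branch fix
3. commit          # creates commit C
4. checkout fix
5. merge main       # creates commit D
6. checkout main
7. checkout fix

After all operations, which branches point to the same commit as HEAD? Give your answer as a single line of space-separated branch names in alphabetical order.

After op 1 (commit): HEAD=main@B [main=B]
After op 2 (branch): HEAD=main@B [fix=B main=B]
After op 3 (commit): HEAD=main@C [fix=B main=C]
After op 4 (checkout): HEAD=fix@B [fix=B main=C]
After op 5 (merge): HEAD=fix@D [fix=D main=C]
After op 6 (checkout): HEAD=main@C [fix=D main=C]
After op 7 (checkout): HEAD=fix@D [fix=D main=C]

Answer: fix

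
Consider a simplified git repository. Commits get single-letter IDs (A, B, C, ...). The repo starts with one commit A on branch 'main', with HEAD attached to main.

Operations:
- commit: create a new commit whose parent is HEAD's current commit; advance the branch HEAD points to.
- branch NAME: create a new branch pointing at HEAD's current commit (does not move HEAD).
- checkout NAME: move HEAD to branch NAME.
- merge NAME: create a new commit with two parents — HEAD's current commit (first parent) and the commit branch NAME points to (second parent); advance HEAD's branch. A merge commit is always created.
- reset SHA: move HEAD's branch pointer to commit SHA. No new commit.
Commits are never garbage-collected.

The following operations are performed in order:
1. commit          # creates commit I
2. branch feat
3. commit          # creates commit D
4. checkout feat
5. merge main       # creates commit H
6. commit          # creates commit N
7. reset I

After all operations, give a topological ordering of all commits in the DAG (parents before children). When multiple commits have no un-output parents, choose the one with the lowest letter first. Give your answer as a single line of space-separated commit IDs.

Answer: A I D H N

Derivation:
After op 1 (commit): HEAD=main@I [main=I]
After op 2 (branch): HEAD=main@I [feat=I main=I]
After op 3 (commit): HEAD=main@D [feat=I main=D]
After op 4 (checkout): HEAD=feat@I [feat=I main=D]
After op 5 (merge): HEAD=feat@H [feat=H main=D]
After op 6 (commit): HEAD=feat@N [feat=N main=D]
After op 7 (reset): HEAD=feat@I [feat=I main=D]
commit A: parents=[]
commit D: parents=['I']
commit H: parents=['I', 'D']
commit I: parents=['A']
commit N: parents=['H']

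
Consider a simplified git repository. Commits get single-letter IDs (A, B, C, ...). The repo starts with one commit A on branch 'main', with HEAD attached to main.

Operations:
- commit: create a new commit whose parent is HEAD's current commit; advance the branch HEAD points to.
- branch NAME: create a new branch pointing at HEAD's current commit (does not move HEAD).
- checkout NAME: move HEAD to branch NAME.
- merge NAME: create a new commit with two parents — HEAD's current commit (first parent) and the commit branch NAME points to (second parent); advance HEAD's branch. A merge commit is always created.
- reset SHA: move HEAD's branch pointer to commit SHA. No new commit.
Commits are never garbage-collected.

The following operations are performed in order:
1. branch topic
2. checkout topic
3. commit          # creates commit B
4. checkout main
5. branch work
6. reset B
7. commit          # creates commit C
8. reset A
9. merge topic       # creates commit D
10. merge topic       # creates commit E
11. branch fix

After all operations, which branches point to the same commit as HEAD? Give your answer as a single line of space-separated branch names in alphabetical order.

After op 1 (branch): HEAD=main@A [main=A topic=A]
After op 2 (checkout): HEAD=topic@A [main=A topic=A]
After op 3 (commit): HEAD=topic@B [main=A topic=B]
After op 4 (checkout): HEAD=main@A [main=A topic=B]
After op 5 (branch): HEAD=main@A [main=A topic=B work=A]
After op 6 (reset): HEAD=main@B [main=B topic=B work=A]
After op 7 (commit): HEAD=main@C [main=C topic=B work=A]
After op 8 (reset): HEAD=main@A [main=A topic=B work=A]
After op 9 (merge): HEAD=main@D [main=D topic=B work=A]
After op 10 (merge): HEAD=main@E [main=E topic=B work=A]
After op 11 (branch): HEAD=main@E [fix=E main=E topic=B work=A]

Answer: fix main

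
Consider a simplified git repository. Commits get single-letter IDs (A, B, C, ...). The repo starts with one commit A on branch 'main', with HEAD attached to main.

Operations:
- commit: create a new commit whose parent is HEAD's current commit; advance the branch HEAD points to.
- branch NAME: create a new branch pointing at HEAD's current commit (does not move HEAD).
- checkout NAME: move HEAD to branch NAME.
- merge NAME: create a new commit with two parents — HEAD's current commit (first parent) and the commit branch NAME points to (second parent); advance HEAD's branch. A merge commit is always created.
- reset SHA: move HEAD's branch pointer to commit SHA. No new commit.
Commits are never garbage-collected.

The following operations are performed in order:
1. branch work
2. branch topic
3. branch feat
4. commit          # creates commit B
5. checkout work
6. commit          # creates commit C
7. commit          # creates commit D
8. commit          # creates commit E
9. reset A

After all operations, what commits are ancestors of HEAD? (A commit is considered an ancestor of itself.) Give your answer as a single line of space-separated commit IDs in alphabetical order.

After op 1 (branch): HEAD=main@A [main=A work=A]
After op 2 (branch): HEAD=main@A [main=A topic=A work=A]
After op 3 (branch): HEAD=main@A [feat=A main=A topic=A work=A]
After op 4 (commit): HEAD=main@B [feat=A main=B topic=A work=A]
After op 5 (checkout): HEAD=work@A [feat=A main=B topic=A work=A]
After op 6 (commit): HEAD=work@C [feat=A main=B topic=A work=C]
After op 7 (commit): HEAD=work@D [feat=A main=B topic=A work=D]
After op 8 (commit): HEAD=work@E [feat=A main=B topic=A work=E]
After op 9 (reset): HEAD=work@A [feat=A main=B topic=A work=A]

Answer: A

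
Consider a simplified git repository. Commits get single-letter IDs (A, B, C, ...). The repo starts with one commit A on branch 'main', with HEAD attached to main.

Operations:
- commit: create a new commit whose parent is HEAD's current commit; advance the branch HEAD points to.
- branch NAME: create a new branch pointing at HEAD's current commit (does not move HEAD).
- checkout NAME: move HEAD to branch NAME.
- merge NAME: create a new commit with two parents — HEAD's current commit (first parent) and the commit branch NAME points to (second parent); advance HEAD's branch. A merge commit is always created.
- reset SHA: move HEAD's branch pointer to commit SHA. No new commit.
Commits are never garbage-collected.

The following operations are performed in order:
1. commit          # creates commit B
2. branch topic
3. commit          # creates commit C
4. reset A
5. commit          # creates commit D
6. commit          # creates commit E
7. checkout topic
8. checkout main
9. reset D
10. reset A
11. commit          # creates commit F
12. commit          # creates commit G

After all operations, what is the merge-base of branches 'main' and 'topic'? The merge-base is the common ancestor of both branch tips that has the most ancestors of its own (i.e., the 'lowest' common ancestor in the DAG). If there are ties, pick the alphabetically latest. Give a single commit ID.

After op 1 (commit): HEAD=main@B [main=B]
After op 2 (branch): HEAD=main@B [main=B topic=B]
After op 3 (commit): HEAD=main@C [main=C topic=B]
After op 4 (reset): HEAD=main@A [main=A topic=B]
After op 5 (commit): HEAD=main@D [main=D topic=B]
After op 6 (commit): HEAD=main@E [main=E topic=B]
After op 7 (checkout): HEAD=topic@B [main=E topic=B]
After op 8 (checkout): HEAD=main@E [main=E topic=B]
After op 9 (reset): HEAD=main@D [main=D topic=B]
After op 10 (reset): HEAD=main@A [main=A topic=B]
After op 11 (commit): HEAD=main@F [main=F topic=B]
After op 12 (commit): HEAD=main@G [main=G topic=B]
ancestors(main=G): ['A', 'F', 'G']
ancestors(topic=B): ['A', 'B']
common: ['A']

Answer: A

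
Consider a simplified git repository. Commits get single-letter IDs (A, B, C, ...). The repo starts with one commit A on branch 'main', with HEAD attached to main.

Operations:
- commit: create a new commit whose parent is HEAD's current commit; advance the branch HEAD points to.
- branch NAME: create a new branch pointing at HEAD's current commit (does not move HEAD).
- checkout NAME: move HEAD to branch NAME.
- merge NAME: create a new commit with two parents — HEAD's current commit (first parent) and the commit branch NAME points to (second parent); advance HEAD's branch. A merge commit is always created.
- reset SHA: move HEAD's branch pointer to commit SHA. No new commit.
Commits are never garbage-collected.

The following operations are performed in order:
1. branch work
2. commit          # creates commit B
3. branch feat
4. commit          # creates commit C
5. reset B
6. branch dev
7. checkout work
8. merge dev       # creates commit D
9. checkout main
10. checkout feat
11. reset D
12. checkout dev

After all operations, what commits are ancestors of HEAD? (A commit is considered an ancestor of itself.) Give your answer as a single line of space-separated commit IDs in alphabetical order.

Answer: A B

Derivation:
After op 1 (branch): HEAD=main@A [main=A work=A]
After op 2 (commit): HEAD=main@B [main=B work=A]
After op 3 (branch): HEAD=main@B [feat=B main=B work=A]
After op 4 (commit): HEAD=main@C [feat=B main=C work=A]
After op 5 (reset): HEAD=main@B [feat=B main=B work=A]
After op 6 (branch): HEAD=main@B [dev=B feat=B main=B work=A]
After op 7 (checkout): HEAD=work@A [dev=B feat=B main=B work=A]
After op 8 (merge): HEAD=work@D [dev=B feat=B main=B work=D]
After op 9 (checkout): HEAD=main@B [dev=B feat=B main=B work=D]
After op 10 (checkout): HEAD=feat@B [dev=B feat=B main=B work=D]
After op 11 (reset): HEAD=feat@D [dev=B feat=D main=B work=D]
After op 12 (checkout): HEAD=dev@B [dev=B feat=D main=B work=D]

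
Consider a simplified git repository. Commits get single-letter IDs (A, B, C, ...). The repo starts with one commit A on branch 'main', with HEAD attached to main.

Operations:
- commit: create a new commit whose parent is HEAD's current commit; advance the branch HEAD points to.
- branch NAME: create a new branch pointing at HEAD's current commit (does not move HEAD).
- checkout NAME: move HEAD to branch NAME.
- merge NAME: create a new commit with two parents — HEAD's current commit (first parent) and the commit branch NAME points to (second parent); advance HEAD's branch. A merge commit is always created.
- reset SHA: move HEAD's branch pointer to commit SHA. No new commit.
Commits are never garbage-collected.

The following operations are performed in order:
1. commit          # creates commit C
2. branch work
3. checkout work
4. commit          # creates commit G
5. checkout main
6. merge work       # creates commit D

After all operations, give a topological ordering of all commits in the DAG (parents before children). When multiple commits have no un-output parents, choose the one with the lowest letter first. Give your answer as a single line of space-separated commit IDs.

After op 1 (commit): HEAD=main@C [main=C]
After op 2 (branch): HEAD=main@C [main=C work=C]
After op 3 (checkout): HEAD=work@C [main=C work=C]
After op 4 (commit): HEAD=work@G [main=C work=G]
After op 5 (checkout): HEAD=main@C [main=C work=G]
After op 6 (merge): HEAD=main@D [main=D work=G]
commit A: parents=[]
commit C: parents=['A']
commit D: parents=['C', 'G']
commit G: parents=['C']

Answer: A C G D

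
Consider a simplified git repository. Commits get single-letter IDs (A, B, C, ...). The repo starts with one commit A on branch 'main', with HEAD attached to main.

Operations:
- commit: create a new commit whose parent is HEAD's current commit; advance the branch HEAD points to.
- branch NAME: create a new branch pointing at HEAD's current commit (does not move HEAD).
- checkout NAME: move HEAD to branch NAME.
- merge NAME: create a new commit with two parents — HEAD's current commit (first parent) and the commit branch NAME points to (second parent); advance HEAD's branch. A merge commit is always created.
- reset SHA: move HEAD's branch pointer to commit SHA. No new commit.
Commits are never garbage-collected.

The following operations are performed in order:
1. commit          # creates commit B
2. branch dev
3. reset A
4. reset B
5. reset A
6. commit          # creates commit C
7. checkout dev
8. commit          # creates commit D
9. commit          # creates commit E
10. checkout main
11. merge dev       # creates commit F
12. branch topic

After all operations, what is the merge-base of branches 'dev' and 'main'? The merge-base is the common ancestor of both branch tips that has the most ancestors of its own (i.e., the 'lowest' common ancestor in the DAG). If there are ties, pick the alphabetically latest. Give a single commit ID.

After op 1 (commit): HEAD=main@B [main=B]
After op 2 (branch): HEAD=main@B [dev=B main=B]
After op 3 (reset): HEAD=main@A [dev=B main=A]
After op 4 (reset): HEAD=main@B [dev=B main=B]
After op 5 (reset): HEAD=main@A [dev=B main=A]
After op 6 (commit): HEAD=main@C [dev=B main=C]
After op 7 (checkout): HEAD=dev@B [dev=B main=C]
After op 8 (commit): HEAD=dev@D [dev=D main=C]
After op 9 (commit): HEAD=dev@E [dev=E main=C]
After op 10 (checkout): HEAD=main@C [dev=E main=C]
After op 11 (merge): HEAD=main@F [dev=E main=F]
After op 12 (branch): HEAD=main@F [dev=E main=F topic=F]
ancestors(dev=E): ['A', 'B', 'D', 'E']
ancestors(main=F): ['A', 'B', 'C', 'D', 'E', 'F']
common: ['A', 'B', 'D', 'E']

Answer: E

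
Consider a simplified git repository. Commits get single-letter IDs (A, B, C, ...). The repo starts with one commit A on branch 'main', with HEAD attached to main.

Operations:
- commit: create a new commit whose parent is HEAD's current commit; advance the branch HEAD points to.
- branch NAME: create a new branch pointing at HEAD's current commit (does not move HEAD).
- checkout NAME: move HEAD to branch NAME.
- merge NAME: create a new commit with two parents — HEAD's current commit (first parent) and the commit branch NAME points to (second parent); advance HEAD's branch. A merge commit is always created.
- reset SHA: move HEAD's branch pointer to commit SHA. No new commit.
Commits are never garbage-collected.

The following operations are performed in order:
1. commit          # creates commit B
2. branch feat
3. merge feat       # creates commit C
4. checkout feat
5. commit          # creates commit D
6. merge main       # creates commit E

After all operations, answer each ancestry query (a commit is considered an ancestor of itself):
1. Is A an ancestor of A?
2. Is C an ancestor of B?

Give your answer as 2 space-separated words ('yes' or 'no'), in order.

After op 1 (commit): HEAD=main@B [main=B]
After op 2 (branch): HEAD=main@B [feat=B main=B]
After op 3 (merge): HEAD=main@C [feat=B main=C]
After op 4 (checkout): HEAD=feat@B [feat=B main=C]
After op 5 (commit): HEAD=feat@D [feat=D main=C]
After op 6 (merge): HEAD=feat@E [feat=E main=C]
ancestors(A) = {A}; A in? yes
ancestors(B) = {A,B}; C in? no

Answer: yes no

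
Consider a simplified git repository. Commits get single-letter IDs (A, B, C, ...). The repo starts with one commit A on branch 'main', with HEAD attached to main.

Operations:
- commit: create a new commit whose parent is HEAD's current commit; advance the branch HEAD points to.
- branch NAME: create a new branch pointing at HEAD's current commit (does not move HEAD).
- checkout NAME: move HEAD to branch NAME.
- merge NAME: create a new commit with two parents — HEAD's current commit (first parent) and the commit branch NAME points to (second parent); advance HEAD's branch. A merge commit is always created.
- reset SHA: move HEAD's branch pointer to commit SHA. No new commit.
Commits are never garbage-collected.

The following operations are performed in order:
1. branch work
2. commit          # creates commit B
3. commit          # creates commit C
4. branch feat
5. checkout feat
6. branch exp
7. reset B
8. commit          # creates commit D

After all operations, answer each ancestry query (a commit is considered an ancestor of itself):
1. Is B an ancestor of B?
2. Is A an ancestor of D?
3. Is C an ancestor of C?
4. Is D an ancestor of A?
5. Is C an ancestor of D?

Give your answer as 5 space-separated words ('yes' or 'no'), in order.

After op 1 (branch): HEAD=main@A [main=A work=A]
After op 2 (commit): HEAD=main@B [main=B work=A]
After op 3 (commit): HEAD=main@C [main=C work=A]
After op 4 (branch): HEAD=main@C [feat=C main=C work=A]
After op 5 (checkout): HEAD=feat@C [feat=C main=C work=A]
After op 6 (branch): HEAD=feat@C [exp=C feat=C main=C work=A]
After op 7 (reset): HEAD=feat@B [exp=C feat=B main=C work=A]
After op 8 (commit): HEAD=feat@D [exp=C feat=D main=C work=A]
ancestors(B) = {A,B}; B in? yes
ancestors(D) = {A,B,D}; A in? yes
ancestors(C) = {A,B,C}; C in? yes
ancestors(A) = {A}; D in? no
ancestors(D) = {A,B,D}; C in? no

Answer: yes yes yes no no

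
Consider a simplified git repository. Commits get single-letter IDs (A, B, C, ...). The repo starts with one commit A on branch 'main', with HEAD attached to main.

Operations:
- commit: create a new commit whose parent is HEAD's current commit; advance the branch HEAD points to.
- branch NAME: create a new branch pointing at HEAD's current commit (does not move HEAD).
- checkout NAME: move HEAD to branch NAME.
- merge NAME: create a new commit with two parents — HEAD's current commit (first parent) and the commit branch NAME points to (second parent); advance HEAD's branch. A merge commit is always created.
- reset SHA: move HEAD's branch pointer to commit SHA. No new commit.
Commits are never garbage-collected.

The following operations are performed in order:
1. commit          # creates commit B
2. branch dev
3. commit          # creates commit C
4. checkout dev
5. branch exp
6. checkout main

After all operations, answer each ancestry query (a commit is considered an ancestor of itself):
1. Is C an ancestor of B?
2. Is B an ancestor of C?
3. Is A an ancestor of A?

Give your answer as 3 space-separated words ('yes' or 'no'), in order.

After op 1 (commit): HEAD=main@B [main=B]
After op 2 (branch): HEAD=main@B [dev=B main=B]
After op 3 (commit): HEAD=main@C [dev=B main=C]
After op 4 (checkout): HEAD=dev@B [dev=B main=C]
After op 5 (branch): HEAD=dev@B [dev=B exp=B main=C]
After op 6 (checkout): HEAD=main@C [dev=B exp=B main=C]
ancestors(B) = {A,B}; C in? no
ancestors(C) = {A,B,C}; B in? yes
ancestors(A) = {A}; A in? yes

Answer: no yes yes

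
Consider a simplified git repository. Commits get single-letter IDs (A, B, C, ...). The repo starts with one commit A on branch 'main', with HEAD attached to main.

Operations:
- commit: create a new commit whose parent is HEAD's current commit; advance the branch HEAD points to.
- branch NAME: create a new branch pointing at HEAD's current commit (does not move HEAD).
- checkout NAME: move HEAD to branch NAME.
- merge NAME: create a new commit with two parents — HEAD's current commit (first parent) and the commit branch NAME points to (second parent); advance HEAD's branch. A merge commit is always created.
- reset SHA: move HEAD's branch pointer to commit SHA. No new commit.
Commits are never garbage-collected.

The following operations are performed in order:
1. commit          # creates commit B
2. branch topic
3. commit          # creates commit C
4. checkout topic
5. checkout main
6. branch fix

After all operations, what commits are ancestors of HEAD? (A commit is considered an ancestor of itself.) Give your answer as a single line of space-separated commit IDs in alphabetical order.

After op 1 (commit): HEAD=main@B [main=B]
After op 2 (branch): HEAD=main@B [main=B topic=B]
After op 3 (commit): HEAD=main@C [main=C topic=B]
After op 4 (checkout): HEAD=topic@B [main=C topic=B]
After op 5 (checkout): HEAD=main@C [main=C topic=B]
After op 6 (branch): HEAD=main@C [fix=C main=C topic=B]

Answer: A B C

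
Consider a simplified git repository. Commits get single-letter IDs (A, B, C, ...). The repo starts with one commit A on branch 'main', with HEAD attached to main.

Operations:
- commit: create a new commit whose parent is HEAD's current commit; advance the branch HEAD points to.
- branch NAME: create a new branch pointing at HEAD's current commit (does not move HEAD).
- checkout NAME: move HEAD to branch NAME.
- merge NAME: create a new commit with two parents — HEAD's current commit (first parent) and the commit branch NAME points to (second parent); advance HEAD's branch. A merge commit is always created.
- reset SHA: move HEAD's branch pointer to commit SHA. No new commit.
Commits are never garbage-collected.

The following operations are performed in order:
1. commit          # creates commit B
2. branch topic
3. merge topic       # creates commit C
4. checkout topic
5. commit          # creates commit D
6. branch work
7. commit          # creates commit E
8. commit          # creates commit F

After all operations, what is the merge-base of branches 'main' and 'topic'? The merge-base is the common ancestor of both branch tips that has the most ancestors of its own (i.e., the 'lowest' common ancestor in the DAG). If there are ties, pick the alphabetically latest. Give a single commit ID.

After op 1 (commit): HEAD=main@B [main=B]
After op 2 (branch): HEAD=main@B [main=B topic=B]
After op 3 (merge): HEAD=main@C [main=C topic=B]
After op 4 (checkout): HEAD=topic@B [main=C topic=B]
After op 5 (commit): HEAD=topic@D [main=C topic=D]
After op 6 (branch): HEAD=topic@D [main=C topic=D work=D]
After op 7 (commit): HEAD=topic@E [main=C topic=E work=D]
After op 8 (commit): HEAD=topic@F [main=C topic=F work=D]
ancestors(main=C): ['A', 'B', 'C']
ancestors(topic=F): ['A', 'B', 'D', 'E', 'F']
common: ['A', 'B']

Answer: B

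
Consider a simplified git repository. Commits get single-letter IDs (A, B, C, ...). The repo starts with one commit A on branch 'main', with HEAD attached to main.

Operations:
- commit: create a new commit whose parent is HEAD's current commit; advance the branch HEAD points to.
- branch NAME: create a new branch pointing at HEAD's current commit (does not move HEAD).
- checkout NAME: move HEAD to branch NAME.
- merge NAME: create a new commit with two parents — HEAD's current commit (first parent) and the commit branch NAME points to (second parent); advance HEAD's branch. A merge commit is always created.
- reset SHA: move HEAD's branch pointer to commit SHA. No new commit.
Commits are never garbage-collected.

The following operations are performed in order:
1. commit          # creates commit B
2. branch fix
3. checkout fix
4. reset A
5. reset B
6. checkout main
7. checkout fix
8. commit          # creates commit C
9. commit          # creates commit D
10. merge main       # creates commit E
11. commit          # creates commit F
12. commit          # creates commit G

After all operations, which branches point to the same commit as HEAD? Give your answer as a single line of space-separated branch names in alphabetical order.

After op 1 (commit): HEAD=main@B [main=B]
After op 2 (branch): HEAD=main@B [fix=B main=B]
After op 3 (checkout): HEAD=fix@B [fix=B main=B]
After op 4 (reset): HEAD=fix@A [fix=A main=B]
After op 5 (reset): HEAD=fix@B [fix=B main=B]
After op 6 (checkout): HEAD=main@B [fix=B main=B]
After op 7 (checkout): HEAD=fix@B [fix=B main=B]
After op 8 (commit): HEAD=fix@C [fix=C main=B]
After op 9 (commit): HEAD=fix@D [fix=D main=B]
After op 10 (merge): HEAD=fix@E [fix=E main=B]
After op 11 (commit): HEAD=fix@F [fix=F main=B]
After op 12 (commit): HEAD=fix@G [fix=G main=B]

Answer: fix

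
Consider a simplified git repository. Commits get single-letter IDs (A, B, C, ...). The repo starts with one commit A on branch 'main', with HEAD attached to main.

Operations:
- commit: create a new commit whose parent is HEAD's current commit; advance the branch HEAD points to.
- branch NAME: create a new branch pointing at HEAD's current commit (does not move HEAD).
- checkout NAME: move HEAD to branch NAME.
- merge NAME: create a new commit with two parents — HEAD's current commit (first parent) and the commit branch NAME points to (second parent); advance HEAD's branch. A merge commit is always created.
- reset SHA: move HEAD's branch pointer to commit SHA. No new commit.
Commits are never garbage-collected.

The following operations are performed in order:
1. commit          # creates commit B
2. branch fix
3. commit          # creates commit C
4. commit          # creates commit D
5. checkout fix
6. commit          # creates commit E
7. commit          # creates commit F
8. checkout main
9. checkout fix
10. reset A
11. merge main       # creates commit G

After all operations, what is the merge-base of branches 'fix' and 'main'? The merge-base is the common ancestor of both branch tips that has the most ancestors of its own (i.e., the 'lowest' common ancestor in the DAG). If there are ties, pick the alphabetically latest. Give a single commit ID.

After op 1 (commit): HEAD=main@B [main=B]
After op 2 (branch): HEAD=main@B [fix=B main=B]
After op 3 (commit): HEAD=main@C [fix=B main=C]
After op 4 (commit): HEAD=main@D [fix=B main=D]
After op 5 (checkout): HEAD=fix@B [fix=B main=D]
After op 6 (commit): HEAD=fix@E [fix=E main=D]
After op 7 (commit): HEAD=fix@F [fix=F main=D]
After op 8 (checkout): HEAD=main@D [fix=F main=D]
After op 9 (checkout): HEAD=fix@F [fix=F main=D]
After op 10 (reset): HEAD=fix@A [fix=A main=D]
After op 11 (merge): HEAD=fix@G [fix=G main=D]
ancestors(fix=G): ['A', 'B', 'C', 'D', 'G']
ancestors(main=D): ['A', 'B', 'C', 'D']
common: ['A', 'B', 'C', 'D']

Answer: D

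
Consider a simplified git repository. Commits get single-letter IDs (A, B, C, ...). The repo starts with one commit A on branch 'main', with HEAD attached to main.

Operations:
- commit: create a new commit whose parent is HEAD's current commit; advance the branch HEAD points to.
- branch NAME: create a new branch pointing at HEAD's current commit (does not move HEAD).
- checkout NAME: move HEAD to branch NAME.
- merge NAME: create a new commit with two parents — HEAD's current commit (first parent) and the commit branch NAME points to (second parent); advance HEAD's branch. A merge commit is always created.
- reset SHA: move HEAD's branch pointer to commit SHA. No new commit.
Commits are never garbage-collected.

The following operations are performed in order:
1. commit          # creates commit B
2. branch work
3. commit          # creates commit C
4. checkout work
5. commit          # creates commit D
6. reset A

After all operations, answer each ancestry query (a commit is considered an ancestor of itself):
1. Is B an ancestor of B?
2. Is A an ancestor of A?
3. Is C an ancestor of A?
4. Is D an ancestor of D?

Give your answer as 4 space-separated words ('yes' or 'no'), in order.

Answer: yes yes no yes

Derivation:
After op 1 (commit): HEAD=main@B [main=B]
After op 2 (branch): HEAD=main@B [main=B work=B]
After op 3 (commit): HEAD=main@C [main=C work=B]
After op 4 (checkout): HEAD=work@B [main=C work=B]
After op 5 (commit): HEAD=work@D [main=C work=D]
After op 6 (reset): HEAD=work@A [main=C work=A]
ancestors(B) = {A,B}; B in? yes
ancestors(A) = {A}; A in? yes
ancestors(A) = {A}; C in? no
ancestors(D) = {A,B,D}; D in? yes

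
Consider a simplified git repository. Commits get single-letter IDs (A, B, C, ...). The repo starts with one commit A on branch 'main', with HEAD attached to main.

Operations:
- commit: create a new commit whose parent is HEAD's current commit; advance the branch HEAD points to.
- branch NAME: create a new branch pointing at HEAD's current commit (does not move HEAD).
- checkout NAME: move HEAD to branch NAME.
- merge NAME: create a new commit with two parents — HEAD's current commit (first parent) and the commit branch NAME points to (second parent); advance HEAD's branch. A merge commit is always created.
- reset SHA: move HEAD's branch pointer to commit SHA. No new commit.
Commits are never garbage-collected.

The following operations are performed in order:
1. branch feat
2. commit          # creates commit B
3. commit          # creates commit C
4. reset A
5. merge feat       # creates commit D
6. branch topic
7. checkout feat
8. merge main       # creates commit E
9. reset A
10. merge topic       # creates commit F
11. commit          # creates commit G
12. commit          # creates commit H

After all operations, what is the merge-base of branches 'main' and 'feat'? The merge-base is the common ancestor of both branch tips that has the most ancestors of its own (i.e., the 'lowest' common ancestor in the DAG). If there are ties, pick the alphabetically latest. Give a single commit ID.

After op 1 (branch): HEAD=main@A [feat=A main=A]
After op 2 (commit): HEAD=main@B [feat=A main=B]
After op 3 (commit): HEAD=main@C [feat=A main=C]
After op 4 (reset): HEAD=main@A [feat=A main=A]
After op 5 (merge): HEAD=main@D [feat=A main=D]
After op 6 (branch): HEAD=main@D [feat=A main=D topic=D]
After op 7 (checkout): HEAD=feat@A [feat=A main=D topic=D]
After op 8 (merge): HEAD=feat@E [feat=E main=D topic=D]
After op 9 (reset): HEAD=feat@A [feat=A main=D topic=D]
After op 10 (merge): HEAD=feat@F [feat=F main=D topic=D]
After op 11 (commit): HEAD=feat@G [feat=G main=D topic=D]
After op 12 (commit): HEAD=feat@H [feat=H main=D topic=D]
ancestors(main=D): ['A', 'D']
ancestors(feat=H): ['A', 'D', 'F', 'G', 'H']
common: ['A', 'D']

Answer: D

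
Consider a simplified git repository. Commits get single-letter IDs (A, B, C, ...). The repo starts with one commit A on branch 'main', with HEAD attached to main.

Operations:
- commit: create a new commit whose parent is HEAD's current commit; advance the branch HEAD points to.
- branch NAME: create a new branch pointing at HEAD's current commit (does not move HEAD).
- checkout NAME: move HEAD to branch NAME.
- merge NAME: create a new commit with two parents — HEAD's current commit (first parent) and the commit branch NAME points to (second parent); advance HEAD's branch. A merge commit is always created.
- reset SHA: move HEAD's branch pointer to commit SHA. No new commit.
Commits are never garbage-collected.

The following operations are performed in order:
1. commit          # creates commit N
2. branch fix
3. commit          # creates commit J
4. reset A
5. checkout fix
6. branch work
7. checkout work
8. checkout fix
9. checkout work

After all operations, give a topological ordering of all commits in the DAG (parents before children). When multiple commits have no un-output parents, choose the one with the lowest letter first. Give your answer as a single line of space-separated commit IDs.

Answer: A N J

Derivation:
After op 1 (commit): HEAD=main@N [main=N]
After op 2 (branch): HEAD=main@N [fix=N main=N]
After op 3 (commit): HEAD=main@J [fix=N main=J]
After op 4 (reset): HEAD=main@A [fix=N main=A]
After op 5 (checkout): HEAD=fix@N [fix=N main=A]
After op 6 (branch): HEAD=fix@N [fix=N main=A work=N]
After op 7 (checkout): HEAD=work@N [fix=N main=A work=N]
After op 8 (checkout): HEAD=fix@N [fix=N main=A work=N]
After op 9 (checkout): HEAD=work@N [fix=N main=A work=N]
commit A: parents=[]
commit J: parents=['N']
commit N: parents=['A']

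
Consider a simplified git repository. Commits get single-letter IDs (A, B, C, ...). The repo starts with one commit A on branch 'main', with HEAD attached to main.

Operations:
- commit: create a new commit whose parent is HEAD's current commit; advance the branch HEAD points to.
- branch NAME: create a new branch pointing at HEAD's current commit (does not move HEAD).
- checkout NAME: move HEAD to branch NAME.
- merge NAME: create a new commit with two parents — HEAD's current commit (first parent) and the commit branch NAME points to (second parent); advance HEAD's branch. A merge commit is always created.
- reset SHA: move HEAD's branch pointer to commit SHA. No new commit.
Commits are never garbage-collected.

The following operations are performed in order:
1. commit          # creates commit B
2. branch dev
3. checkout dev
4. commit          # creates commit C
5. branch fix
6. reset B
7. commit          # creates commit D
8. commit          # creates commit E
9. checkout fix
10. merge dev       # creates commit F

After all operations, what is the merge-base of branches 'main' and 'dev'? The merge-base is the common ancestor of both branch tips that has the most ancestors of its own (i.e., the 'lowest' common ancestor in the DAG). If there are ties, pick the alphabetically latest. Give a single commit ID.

After op 1 (commit): HEAD=main@B [main=B]
After op 2 (branch): HEAD=main@B [dev=B main=B]
After op 3 (checkout): HEAD=dev@B [dev=B main=B]
After op 4 (commit): HEAD=dev@C [dev=C main=B]
After op 5 (branch): HEAD=dev@C [dev=C fix=C main=B]
After op 6 (reset): HEAD=dev@B [dev=B fix=C main=B]
After op 7 (commit): HEAD=dev@D [dev=D fix=C main=B]
After op 8 (commit): HEAD=dev@E [dev=E fix=C main=B]
After op 9 (checkout): HEAD=fix@C [dev=E fix=C main=B]
After op 10 (merge): HEAD=fix@F [dev=E fix=F main=B]
ancestors(main=B): ['A', 'B']
ancestors(dev=E): ['A', 'B', 'D', 'E']
common: ['A', 'B']

Answer: B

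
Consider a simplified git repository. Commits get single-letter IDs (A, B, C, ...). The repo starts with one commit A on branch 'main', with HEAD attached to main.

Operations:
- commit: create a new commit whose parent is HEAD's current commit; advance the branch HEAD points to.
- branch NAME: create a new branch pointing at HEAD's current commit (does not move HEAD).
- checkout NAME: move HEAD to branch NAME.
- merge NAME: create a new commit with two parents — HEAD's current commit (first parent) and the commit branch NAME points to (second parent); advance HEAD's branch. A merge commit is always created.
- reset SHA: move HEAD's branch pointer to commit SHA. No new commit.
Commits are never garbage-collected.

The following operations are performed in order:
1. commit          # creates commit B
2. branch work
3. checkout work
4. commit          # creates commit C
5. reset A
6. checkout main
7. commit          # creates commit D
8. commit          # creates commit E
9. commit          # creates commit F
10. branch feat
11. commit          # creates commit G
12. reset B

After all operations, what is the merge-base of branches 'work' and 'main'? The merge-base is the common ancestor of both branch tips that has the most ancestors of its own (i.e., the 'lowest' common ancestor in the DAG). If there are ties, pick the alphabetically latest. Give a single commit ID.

Answer: A

Derivation:
After op 1 (commit): HEAD=main@B [main=B]
After op 2 (branch): HEAD=main@B [main=B work=B]
After op 3 (checkout): HEAD=work@B [main=B work=B]
After op 4 (commit): HEAD=work@C [main=B work=C]
After op 5 (reset): HEAD=work@A [main=B work=A]
After op 6 (checkout): HEAD=main@B [main=B work=A]
After op 7 (commit): HEAD=main@D [main=D work=A]
After op 8 (commit): HEAD=main@E [main=E work=A]
After op 9 (commit): HEAD=main@F [main=F work=A]
After op 10 (branch): HEAD=main@F [feat=F main=F work=A]
After op 11 (commit): HEAD=main@G [feat=F main=G work=A]
After op 12 (reset): HEAD=main@B [feat=F main=B work=A]
ancestors(work=A): ['A']
ancestors(main=B): ['A', 'B']
common: ['A']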